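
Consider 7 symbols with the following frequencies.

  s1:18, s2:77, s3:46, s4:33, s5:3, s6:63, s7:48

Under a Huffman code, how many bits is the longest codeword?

Merge the two lowest-weight nodes at each step:
combine s5(3), s1(18) → 21
combine 21, s4(33) → 54
combine s3(46), s7(48) → 94
combine 54, s6(63) → 117
combine s2(77), 94 → 171
combine 117, 171 → 288
Maximum depth reached is 4.

4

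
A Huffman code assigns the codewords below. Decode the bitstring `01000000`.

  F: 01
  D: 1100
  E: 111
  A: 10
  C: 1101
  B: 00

FBBB

Read left to right; each codeword is recognised as soon as it completes (prefix code):
  01→F | 00→B | 00→B | 00→B
Decoded message: FBBB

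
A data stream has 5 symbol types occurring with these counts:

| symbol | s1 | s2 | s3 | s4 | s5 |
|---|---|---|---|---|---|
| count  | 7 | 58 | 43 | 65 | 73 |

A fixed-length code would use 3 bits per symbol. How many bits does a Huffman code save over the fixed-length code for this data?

196

Fixed-length: 3 bits × 246 symbols = 738 bits.
Huffman merges:
merge s1(7) and s3(43): 50
merge 50 and s2(58): 108
merge s4(65) and s5(73): 138
merge 108 and 138: 246
Huffman total = 50 + 108 + 138 + 246 = 542 bits.
Saving = 738 − 542 = 196 bits.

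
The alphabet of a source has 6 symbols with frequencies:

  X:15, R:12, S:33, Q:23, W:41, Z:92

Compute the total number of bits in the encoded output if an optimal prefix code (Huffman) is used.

491

Greedily combine the two least-frequent nodes:
merge R(12) and X(15): 27
merge Q(23) and 27: 50
merge S(33) and W(41): 74
merge 50 and 74: 124
merge Z(92) and 124: 216
Total encoded bits = sum of merged weights = 27 + 50 + 74 + 124 + 216 = 491.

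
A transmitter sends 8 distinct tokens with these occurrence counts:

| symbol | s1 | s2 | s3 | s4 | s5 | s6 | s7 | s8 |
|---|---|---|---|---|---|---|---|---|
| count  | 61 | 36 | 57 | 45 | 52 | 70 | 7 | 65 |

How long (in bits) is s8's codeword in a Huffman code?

3

Build the tree from the bottom:
merge s7(7) and s2(36): 43
merge 43 and s4(45): 88
merge s5(52) and s3(57): 109
merge s1(61) and s8(65): 126
merge s6(70) and 88: 158
merge 109 and 126: 235
merge 158 and 235: 393
s8's leaf is at depth 3, giving a 3-bit codeword.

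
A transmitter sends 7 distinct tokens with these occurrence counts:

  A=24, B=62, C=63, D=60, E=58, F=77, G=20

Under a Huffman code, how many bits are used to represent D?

3

Repeatedly merge the two smallest:
merge G(20) and A(24): 44
merge 44 and E(58): 102
merge D(60) and B(62): 122
merge C(63) and F(77): 140
merge 102 and 122: 224
merge 140 and 224: 364
The subtree containing D is merged 3 times, so code length = 3.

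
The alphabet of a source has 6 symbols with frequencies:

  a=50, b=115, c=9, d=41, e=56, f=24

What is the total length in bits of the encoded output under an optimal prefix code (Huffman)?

Build the Huffman tree bottom-up:
c(9) + f(24) → 33
33 + d(41) → 74
a(50) + e(56) → 106
74 + 106 → 180
b(115) + 180 → 295
Total encoded bits = sum of merged weights = 33 + 74 + 106 + 180 + 295 = 688.

688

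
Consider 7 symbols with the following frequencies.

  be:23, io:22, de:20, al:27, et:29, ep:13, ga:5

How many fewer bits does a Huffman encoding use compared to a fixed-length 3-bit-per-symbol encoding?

Fixed-length: 3 bits × 139 symbols = 417 bits.
Huffman merges:
combine ga(5), ep(13) → 18
combine 18, de(20) → 38
combine io(22), be(23) → 45
combine al(27), et(29) → 56
combine 38, 45 → 83
combine 56, 83 → 139
Huffman total = 18 + 38 + 45 + 56 + 83 + 139 = 379 bits.
Saving = 417 − 379 = 38 bits.

38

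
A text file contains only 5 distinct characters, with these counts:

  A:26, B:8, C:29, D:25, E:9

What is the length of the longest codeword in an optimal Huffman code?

Merge the two lowest-weight nodes at each step:
combine B(8), E(9) → 17
combine 17, D(25) → 42
combine A(26), C(29) → 55
combine 42, 55 → 97
The first pair merged (B, E) ends up deepest, at depth 3.

3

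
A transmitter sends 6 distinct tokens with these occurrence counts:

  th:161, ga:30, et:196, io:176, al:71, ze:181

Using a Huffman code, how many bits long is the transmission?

Greedily combine the two least-frequent nodes:
merge ga(30) and al(71): 101
merge 101 and th(161): 262
merge io(176) and ze(181): 357
merge et(196) and 262: 458
merge 357 and 458: 815
Total encoded bits = sum of merged weights = 101 + 262 + 357 + 458 + 815 = 1993.

1993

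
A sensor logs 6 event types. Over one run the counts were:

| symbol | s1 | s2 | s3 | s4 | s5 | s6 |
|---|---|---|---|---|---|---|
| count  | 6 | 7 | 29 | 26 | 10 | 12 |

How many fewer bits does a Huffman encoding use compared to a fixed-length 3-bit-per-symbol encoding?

Fixed-length: 3 bits × 90 symbols = 270 bits.
Huffman merges:
combine s1(6), s2(7) → 13
combine s5(10), s6(12) → 22
combine 13, 22 → 35
combine s4(26), s3(29) → 55
combine 35, 55 → 90
Huffman total = 13 + 22 + 35 + 55 + 90 = 215 bits.
Saving = 270 − 215 = 55 bits.

55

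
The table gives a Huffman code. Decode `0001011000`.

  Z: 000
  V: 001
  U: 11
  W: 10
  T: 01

ZWUZ

Read left to right; each codeword is recognised as soon as it completes (prefix code):
  000→Z | 10→W | 11→U | 000→Z
Decoded message: ZWUZ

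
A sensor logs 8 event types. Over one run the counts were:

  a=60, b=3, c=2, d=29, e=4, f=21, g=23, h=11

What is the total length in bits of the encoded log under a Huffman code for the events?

373

Build the Huffman tree bottom-up:
merge c(2) and b(3): 5
merge e(4) and 5: 9
merge 9 and h(11): 20
merge 20 and f(21): 41
merge g(23) and d(29): 52
merge 41 and 52: 93
merge a(60) and 93: 153
Each symbol's bit-cost is frequency × depth; summing gives 373 bits (equivalently 5 + 9 + 20 + 41 + 52 + 93 + 153).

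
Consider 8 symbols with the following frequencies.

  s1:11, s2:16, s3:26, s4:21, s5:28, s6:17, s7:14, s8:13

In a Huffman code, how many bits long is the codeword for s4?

Huffman merges, smallest pair first:
combine s1(11), s8(13) → 24
combine s7(14), s2(16) → 30
combine s6(17), s4(21) → 38
combine 24, s3(26) → 50
combine s5(28), 30 → 58
combine 38, 50 → 88
combine 58, 88 → 146
s4's leaf is at depth 3, giving a 3-bit codeword.

3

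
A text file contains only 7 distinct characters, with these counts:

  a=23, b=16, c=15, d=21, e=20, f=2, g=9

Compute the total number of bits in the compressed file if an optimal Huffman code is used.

Build the Huffman tree bottom-up:
merge f(2) and g(9): 11
merge 11 and c(15): 26
merge b(16) and e(20): 36
merge d(21) and a(23): 44
merge 26 and 36: 62
merge 44 and 62: 106
Total encoded bits = sum of merged weights = 11 + 26 + 36 + 44 + 62 + 106 = 285.

285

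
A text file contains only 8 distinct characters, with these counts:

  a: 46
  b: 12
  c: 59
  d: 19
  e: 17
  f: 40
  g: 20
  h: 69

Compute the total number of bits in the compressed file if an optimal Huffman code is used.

Merge the two smallest weights repeatedly:
merge b(12) and e(17): 29
merge d(19) and g(20): 39
merge 29 and 39: 68
merge f(40) and a(46): 86
merge c(59) and 68: 127
merge h(69) and 86: 155
merge 127 and 155: 282
The encoded length is the sum of every internal node's weight: 29 + 39 + 68 + 86 + 127 + 155 + 282 = 786 bits.

786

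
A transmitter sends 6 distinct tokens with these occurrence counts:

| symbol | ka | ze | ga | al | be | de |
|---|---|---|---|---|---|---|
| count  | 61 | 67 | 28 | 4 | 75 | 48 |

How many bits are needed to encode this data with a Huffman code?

Greedily combine the two least-frequent nodes:
combine al(4), ga(28) → 32
combine 32, de(48) → 80
combine ka(61), ze(67) → 128
combine be(75), 80 → 155
combine 128, 155 → 283
The encoded length is the sum of every internal node's weight: 32 + 80 + 128 + 155 + 283 = 678 bits.

678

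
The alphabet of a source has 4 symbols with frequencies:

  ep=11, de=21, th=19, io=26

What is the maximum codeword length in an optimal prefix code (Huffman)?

2

Merge the two lowest-weight nodes at each step:
merge ep(11) and th(19): 30
merge de(21) and io(26): 47
merge 30 and 47: 77
The first pair merged (ep, th) ends up deepest, at depth 2.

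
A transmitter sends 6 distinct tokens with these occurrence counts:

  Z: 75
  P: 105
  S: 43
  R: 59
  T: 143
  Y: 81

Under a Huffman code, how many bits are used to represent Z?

3

Huffman merges, smallest pair first:
merge S(43) and R(59): 102
merge Z(75) and Y(81): 156
merge 102 and P(105): 207
merge T(143) and 156: 299
merge 207 and 299: 506
Z sits 3 levels below the root, so its codeword is 3 bits.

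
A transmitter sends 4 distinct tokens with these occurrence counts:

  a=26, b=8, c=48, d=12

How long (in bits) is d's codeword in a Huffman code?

3

Build the tree from the bottom:
b(8) + d(12) → 20
20 + a(26) → 46
46 + c(48) → 94
d's leaf is at depth 3, giving a 3-bit codeword.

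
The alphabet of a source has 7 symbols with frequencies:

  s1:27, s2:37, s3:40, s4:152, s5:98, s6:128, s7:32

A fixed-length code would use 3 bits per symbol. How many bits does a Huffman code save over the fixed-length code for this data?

242

Fixed-length: 3 bits × 514 symbols = 1542 bits.
Huffman merges:
s1(27) + s7(32) → 59
s2(37) + s3(40) → 77
59 + 77 → 136
s5(98) + s6(128) → 226
136 + s4(152) → 288
226 + 288 → 514
Huffman total = 59 + 77 + 136 + 226 + 288 + 514 = 1300 bits.
Saving = 1542 − 1300 = 242 bits.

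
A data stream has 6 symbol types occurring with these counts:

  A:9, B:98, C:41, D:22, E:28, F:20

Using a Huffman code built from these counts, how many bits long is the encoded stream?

487

Build the Huffman tree bottom-up:
A(9) + F(20) → 29
D(22) + E(28) → 50
29 + C(41) → 70
50 + 70 → 120
B(98) + 120 → 218
Total encoded bits = sum of merged weights = 29 + 50 + 70 + 120 + 218 = 487.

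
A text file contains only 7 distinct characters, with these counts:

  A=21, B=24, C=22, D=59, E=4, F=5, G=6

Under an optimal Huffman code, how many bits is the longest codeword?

5

Merge the two lowest-weight nodes at each step:
E(4) + F(5) → 9
G(6) + 9 → 15
15 + A(21) → 36
C(22) + B(24) → 46
36 + 46 → 82
D(59) + 82 → 141
Maximum depth reached is 5.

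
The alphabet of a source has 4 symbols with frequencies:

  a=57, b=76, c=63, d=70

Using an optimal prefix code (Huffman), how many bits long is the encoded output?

Greedily combine the two least-frequent nodes:
merge a(57) and c(63): 120
merge d(70) and b(76): 146
merge 120 and 146: 266
Total encoded bits = sum of merged weights = 120 + 146 + 266 = 532.

532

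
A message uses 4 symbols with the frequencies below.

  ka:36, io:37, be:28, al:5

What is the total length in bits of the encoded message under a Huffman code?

Merge the two smallest weights repeatedly:
combine al(5), be(28) → 33
combine 33, ka(36) → 69
combine io(37), 69 → 106
Total encoded bits = sum of merged weights = 33 + 69 + 106 = 208.

208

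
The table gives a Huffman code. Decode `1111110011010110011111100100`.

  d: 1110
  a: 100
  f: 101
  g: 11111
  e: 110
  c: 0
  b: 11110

gaefagaa

Read left to right; each codeword is recognised as soon as it completes (prefix code):
  11111→g | 100→a | 110→e | 101→f | 100→a | 11111→g | 100→a | 100→a
Decoded message: gaefagaa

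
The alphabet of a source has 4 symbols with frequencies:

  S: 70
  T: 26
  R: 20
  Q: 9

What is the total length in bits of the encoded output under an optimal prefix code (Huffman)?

209

Build the Huffman tree bottom-up:
merge Q(9) and R(20): 29
merge T(26) and 29: 55
merge 55 and S(70): 125
Total encoded bits = sum of merged weights = 29 + 55 + 125 = 209.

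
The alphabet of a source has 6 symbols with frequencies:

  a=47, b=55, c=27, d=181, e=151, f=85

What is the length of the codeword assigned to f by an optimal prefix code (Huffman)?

2

Repeatedly merge the two smallest:
merge c(27) and a(47): 74
merge b(55) and 74: 129
merge f(85) and 129: 214
merge e(151) and d(181): 332
merge 214 and 332: 546
The subtree containing f is merged 2 times, so code length = 2.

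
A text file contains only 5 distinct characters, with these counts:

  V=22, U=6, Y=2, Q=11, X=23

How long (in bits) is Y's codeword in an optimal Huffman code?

4

Huffman merges, smallest pair first:
combine Y(2), U(6) → 8
combine 8, Q(11) → 19
combine 19, V(22) → 41
combine X(23), 41 → 64
The subtree containing Y is merged 4 times, so code length = 4.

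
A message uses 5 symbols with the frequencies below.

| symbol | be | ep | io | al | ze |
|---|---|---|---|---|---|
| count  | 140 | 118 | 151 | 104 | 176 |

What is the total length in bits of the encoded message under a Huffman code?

1600

Merge the two smallest weights repeatedly:
merge al(104) and ep(118): 222
merge be(140) and io(151): 291
merge ze(176) and 222: 398
merge 291 and 398: 689
Each symbol's bit-cost is frequency × depth; summing gives 1600 bits (equivalently 222 + 291 + 398 + 689).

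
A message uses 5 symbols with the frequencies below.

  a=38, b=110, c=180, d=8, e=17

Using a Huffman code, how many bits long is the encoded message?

614

Build the Huffman tree bottom-up:
merge d(8) and e(17): 25
merge 25 and a(38): 63
merge 63 and b(110): 173
merge 173 and c(180): 353
The encoded length is the sum of every internal node's weight: 25 + 63 + 173 + 353 = 614 bits.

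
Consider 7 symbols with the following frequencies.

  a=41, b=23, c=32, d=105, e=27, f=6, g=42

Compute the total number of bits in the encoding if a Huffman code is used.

Build the Huffman tree bottom-up:
combine f(6), b(23) → 29
combine e(27), 29 → 56
combine c(32), a(41) → 73
combine g(42), 56 → 98
combine 73, 98 → 171
combine d(105), 171 → 276
Total encoded bits = sum of merged weights = 29 + 56 + 73 + 98 + 171 + 276 = 703.

703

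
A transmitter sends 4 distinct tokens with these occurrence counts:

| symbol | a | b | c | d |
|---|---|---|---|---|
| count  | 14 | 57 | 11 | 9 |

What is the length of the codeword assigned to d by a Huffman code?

Build the tree from the bottom:
combine d(9), c(11) → 20
combine a(14), 20 → 34
combine 34, b(57) → 91
d's leaf is at depth 3, giving a 3-bit codeword.

3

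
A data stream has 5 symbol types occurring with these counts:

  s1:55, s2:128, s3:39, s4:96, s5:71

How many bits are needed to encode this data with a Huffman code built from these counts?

Merge the two smallest weights repeatedly:
merge s3(39) and s1(55): 94
merge s5(71) and 94: 165
merge s4(96) and s2(128): 224
merge 165 and 224: 389
Each symbol's bit-cost is frequency × depth; summing gives 872 bits (equivalently 94 + 165 + 224 + 389).

872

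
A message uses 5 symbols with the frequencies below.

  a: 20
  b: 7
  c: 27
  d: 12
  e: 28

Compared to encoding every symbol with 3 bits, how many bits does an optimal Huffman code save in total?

75

Fixed-length: 3 bits × 94 symbols = 282 bits.
Huffman merges:
combine b(7), d(12) → 19
combine 19, a(20) → 39
combine c(27), e(28) → 55
combine 39, 55 → 94
Huffman total = 19 + 39 + 55 + 94 = 207 bits.
Saving = 282 − 207 = 75 bits.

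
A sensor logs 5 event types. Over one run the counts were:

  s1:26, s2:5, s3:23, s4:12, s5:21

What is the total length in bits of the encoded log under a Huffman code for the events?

191

Build the Huffman tree bottom-up:
combine s2(5), s4(12) → 17
combine 17, s5(21) → 38
combine s3(23), s1(26) → 49
combine 38, 49 → 87
Total encoded bits = sum of merged weights = 17 + 38 + 49 + 87 = 191.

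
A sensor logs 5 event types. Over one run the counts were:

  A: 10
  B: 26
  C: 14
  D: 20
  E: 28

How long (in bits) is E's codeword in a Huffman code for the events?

2

Build the tree from the bottom:
combine A(10), C(14) → 24
combine D(20), 24 → 44
combine B(26), E(28) → 54
combine 44, 54 → 98
E sits 2 levels below the root, so its codeword is 2 bits.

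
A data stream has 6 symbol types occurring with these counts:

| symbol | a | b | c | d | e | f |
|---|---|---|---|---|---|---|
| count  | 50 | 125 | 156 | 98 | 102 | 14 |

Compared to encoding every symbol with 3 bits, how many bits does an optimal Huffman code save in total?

319

Fixed-length: 3 bits × 545 symbols = 1635 bits.
Huffman merges:
combine f(14), a(50) → 64
combine 64, d(98) → 162
combine e(102), b(125) → 227
combine c(156), 162 → 318
combine 227, 318 → 545
Huffman total = 64 + 162 + 227 + 318 + 545 = 1316 bits.
Saving = 1635 − 1316 = 319 bits.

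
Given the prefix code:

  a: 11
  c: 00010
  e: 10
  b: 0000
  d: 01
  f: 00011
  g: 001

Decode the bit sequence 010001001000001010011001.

Read left to right; each codeword is recognised as soon as it completes (prefix code):
  01→d | 00010→c | 01→d | 0000→b | 01→d | 01→d | 001→g | 10→e | 01→d
Decoded message: dcdbddged

dcdbddged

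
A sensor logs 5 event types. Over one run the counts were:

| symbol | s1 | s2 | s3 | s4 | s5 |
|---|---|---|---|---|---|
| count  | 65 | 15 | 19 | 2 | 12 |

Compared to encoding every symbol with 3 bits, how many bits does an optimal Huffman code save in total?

Fixed-length: 3 bits × 113 symbols = 339 bits.
Huffman merges:
s4(2) + s5(12) → 14
14 + s2(15) → 29
s3(19) + 29 → 48
48 + s1(65) → 113
Huffman total = 14 + 29 + 48 + 113 = 204 bits.
Saving = 339 − 204 = 135 bits.

135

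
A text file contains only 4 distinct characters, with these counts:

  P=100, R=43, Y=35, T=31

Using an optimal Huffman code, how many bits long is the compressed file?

384

Greedily combine the two least-frequent nodes:
merge T(31) and Y(35): 66
merge R(43) and 66: 109
merge P(100) and 109: 209
The encoded length is the sum of every internal node's weight: 66 + 109 + 209 = 384 bits.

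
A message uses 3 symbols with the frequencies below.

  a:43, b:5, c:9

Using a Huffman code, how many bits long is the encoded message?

71

Build the Huffman tree bottom-up:
merge b(5) and c(9): 14
merge 14 and a(43): 57
Each symbol's bit-cost is frequency × depth; summing gives 71 bits (equivalently 14 + 57).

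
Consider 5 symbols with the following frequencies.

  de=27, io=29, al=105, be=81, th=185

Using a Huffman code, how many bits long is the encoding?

Merge the two smallest weights repeatedly:
merge de(27) and io(29): 56
merge 56 and be(81): 137
merge al(105) and 137: 242
merge th(185) and 242: 427
Total encoded bits = sum of merged weights = 56 + 137 + 242 + 427 = 862.

862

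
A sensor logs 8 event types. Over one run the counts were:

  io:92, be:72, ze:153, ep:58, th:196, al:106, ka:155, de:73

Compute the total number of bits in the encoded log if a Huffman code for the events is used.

Merge the two smallest weights repeatedly:
merge ep(58) and be(72): 130
merge de(73) and io(92): 165
merge al(106) and 130: 236
merge ze(153) and ka(155): 308
merge 165 and th(196): 361
merge 236 and 308: 544
merge 361 and 544: 905
Each symbol's bit-cost is frequency × depth; summing gives 2649 bits (equivalently 130 + 165 + 236 + 308 + 361 + 544 + 905).

2649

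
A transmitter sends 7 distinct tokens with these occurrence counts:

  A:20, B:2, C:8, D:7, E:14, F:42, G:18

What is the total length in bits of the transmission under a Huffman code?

275

Merge the two smallest weights repeatedly:
merge B(2) and D(7): 9
merge C(8) and 9: 17
merge E(14) and 17: 31
merge G(18) and A(20): 38
merge 31 and 38: 69
merge F(42) and 69: 111
The encoded length is the sum of every internal node's weight: 9 + 17 + 31 + 38 + 69 + 111 = 275 bits.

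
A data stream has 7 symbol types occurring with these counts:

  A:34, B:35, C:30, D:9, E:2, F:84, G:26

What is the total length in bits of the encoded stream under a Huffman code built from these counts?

Build the Huffman tree bottom-up:
combine E(2), D(9) → 11
combine 11, G(26) → 37
combine C(30), A(34) → 64
combine B(35), 37 → 72
combine 64, 72 → 136
combine F(84), 136 → 220
Total encoded bits = sum of merged weights = 11 + 37 + 64 + 72 + 136 + 220 = 540.

540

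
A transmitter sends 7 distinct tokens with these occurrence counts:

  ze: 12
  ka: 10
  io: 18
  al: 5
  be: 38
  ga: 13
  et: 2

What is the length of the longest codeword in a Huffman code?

5

Merge the two lowest-weight nodes at each step:
merge et(2) and al(5): 7
merge 7 and ka(10): 17
merge ze(12) and ga(13): 25
merge 17 and io(18): 35
merge 25 and 35: 60
merge be(38) and 60: 98
The rarest symbols sit at the bottom; the longest codeword is 5 bits.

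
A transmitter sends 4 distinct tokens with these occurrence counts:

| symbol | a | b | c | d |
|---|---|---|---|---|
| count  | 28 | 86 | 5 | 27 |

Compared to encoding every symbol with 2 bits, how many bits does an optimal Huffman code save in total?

Fixed-length: 2 bits × 146 symbols = 292 bits.
Huffman merges:
merge c(5) and d(27): 32
merge a(28) and 32: 60
merge 60 and b(86): 146
Huffman total = 32 + 60 + 146 = 238 bits.
Saving = 292 − 238 = 54 bits.

54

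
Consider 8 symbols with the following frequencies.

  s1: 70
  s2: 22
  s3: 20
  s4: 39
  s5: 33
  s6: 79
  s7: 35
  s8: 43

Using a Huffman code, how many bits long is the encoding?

Merge the two smallest weights repeatedly:
merge s3(20) and s2(22): 42
merge s5(33) and s7(35): 68
merge s4(39) and 42: 81
merge s8(43) and 68: 111
merge s1(70) and s6(79): 149
merge 81 and 111: 192
merge 149 and 192: 341
Total encoded bits = sum of merged weights = 42 + 68 + 81 + 111 + 149 + 192 + 341 = 984.

984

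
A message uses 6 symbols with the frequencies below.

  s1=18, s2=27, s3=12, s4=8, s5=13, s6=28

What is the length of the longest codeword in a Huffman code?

Merge the two lowest-weight nodes at each step:
merge s4(8) and s3(12): 20
merge s5(13) and s1(18): 31
merge 20 and s2(27): 47
merge s6(28) and 31: 59
merge 47 and 59: 106
The first pair merged (s4, s3) ends up deepest, at depth 3.

3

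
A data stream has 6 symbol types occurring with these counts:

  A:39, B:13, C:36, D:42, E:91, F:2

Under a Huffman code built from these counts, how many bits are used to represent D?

Huffman merges, smallest pair first:
combine F(2), B(13) → 15
combine 15, C(36) → 51
combine A(39), D(42) → 81
combine 51, 81 → 132
combine E(91), 132 → 223
The subtree containing D is merged 3 times, so code length = 3.

3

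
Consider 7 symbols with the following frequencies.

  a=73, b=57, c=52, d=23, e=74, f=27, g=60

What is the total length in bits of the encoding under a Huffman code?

Merge the two smallest weights repeatedly:
combine d(23), f(27) → 50
combine 50, c(52) → 102
combine b(57), g(60) → 117
combine a(73), e(74) → 147
combine 102, 117 → 219
combine 147, 219 → 366
Each symbol's bit-cost is frequency × depth; summing gives 1001 bits (equivalently 50 + 102 + 117 + 147 + 219 + 366).

1001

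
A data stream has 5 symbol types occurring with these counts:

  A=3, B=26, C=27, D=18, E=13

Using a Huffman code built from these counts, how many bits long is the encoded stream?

Build the Huffman tree bottom-up:
combine A(3), E(13) → 16
combine 16, D(18) → 34
combine B(26), C(27) → 53
combine 34, 53 → 87
The encoded length is the sum of every internal node's weight: 16 + 34 + 53 + 87 = 190 bits.

190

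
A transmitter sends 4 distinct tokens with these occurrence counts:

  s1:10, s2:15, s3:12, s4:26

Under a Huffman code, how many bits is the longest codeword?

Merge the two lowest-weight nodes at each step:
s1(10) + s3(12) → 22
s2(15) + 22 → 37
s4(26) + 37 → 63
The first pair merged (s1, s3) ends up deepest, at depth 3.

3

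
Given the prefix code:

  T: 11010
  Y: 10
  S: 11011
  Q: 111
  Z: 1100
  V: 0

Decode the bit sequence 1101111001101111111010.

SZSQT

Read left to right; each codeword is recognised as soon as it completes (prefix code):
  11011→S | 1100→Z | 11011→S | 111→Q | 11010→T
Decoded message: SZSQT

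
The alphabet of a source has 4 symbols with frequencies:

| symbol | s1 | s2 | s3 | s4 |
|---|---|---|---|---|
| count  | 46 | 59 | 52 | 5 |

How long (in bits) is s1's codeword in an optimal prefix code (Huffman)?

3

Repeatedly merge the two smallest:
merge s4(5) and s1(46): 51
merge 51 and s3(52): 103
merge s2(59) and 103: 162
s1 sits 3 levels below the root, so its codeword is 3 bits.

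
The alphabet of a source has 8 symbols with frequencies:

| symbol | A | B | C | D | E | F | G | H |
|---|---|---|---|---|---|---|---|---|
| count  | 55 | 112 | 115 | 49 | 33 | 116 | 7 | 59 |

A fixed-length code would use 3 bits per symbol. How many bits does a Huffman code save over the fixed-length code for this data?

102

Fixed-length: 3 bits × 546 symbols = 1638 bits.
Huffman merges:
merge G(7) and E(33): 40
merge 40 and D(49): 89
merge A(55) and H(59): 114
merge 89 and B(112): 201
merge 114 and C(115): 229
merge F(116) and 201: 317
merge 229 and 317: 546
Huffman total = 40 + 89 + 114 + 201 + 229 + 317 + 546 = 1536 bits.
Saving = 1638 − 1536 = 102 bits.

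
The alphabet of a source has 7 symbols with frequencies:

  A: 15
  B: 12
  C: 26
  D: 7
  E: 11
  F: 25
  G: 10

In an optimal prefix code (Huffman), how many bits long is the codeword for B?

3

Build the tree from the bottom:
D(7) + G(10) → 17
E(11) + B(12) → 23
A(15) + 17 → 32
23 + F(25) → 48
C(26) + 32 → 58
48 + 58 → 106
The subtree containing B is merged 3 times, so code length = 3.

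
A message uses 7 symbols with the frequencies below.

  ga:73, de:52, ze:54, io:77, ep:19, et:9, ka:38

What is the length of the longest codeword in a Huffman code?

4

Merge the two lowest-weight nodes at each step:
combine et(9), ep(19) → 28
combine 28, ka(38) → 66
combine de(52), ze(54) → 106
combine 66, ga(73) → 139
combine io(77), 106 → 183
combine 139, 183 → 322
Maximum depth reached is 4.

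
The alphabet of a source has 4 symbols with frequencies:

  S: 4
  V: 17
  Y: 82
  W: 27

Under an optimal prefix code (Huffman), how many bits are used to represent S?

3

Build the tree from the bottom:
S(4) + V(17) → 21
21 + W(27) → 48
48 + Y(82) → 130
S sits 3 levels below the root, so its codeword is 3 bits.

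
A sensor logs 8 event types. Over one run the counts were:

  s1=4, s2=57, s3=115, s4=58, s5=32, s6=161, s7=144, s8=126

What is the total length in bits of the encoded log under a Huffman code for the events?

1915

Merge the two smallest weights repeatedly:
s1(4) + s5(32) → 36
36 + s2(57) → 93
s4(58) + 93 → 151
s3(115) + s8(126) → 241
s7(144) + 151 → 295
s6(161) + 241 → 402
295 + 402 → 697
Total encoded bits = sum of merged weights = 36 + 93 + 151 + 241 + 295 + 402 + 697 = 1915.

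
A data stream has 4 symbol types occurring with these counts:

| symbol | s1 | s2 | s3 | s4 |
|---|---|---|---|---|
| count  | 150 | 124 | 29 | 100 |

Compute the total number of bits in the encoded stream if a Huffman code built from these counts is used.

785

Build the Huffman tree bottom-up:
s3(29) + s4(100) → 129
s2(124) + 129 → 253
s1(150) + 253 → 403
Total encoded bits = sum of merged weights = 129 + 253 + 403 = 785.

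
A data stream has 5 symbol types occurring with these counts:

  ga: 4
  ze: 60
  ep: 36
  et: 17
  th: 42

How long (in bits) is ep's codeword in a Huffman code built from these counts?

Huffman merges, smallest pair first:
combine ga(4), et(17) → 21
combine 21, ep(36) → 57
combine th(42), 57 → 99
combine ze(60), 99 → 159
ep's leaf is at depth 3, giving a 3-bit codeword.

3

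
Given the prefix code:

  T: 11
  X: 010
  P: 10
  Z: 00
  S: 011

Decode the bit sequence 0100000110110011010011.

XZZTSZTXS

Read left to right; each codeword is recognised as soon as it completes (prefix code):
  010→X | 00→Z | 00→Z | 11→T | 011→S | 00→Z | 11→T | 010→X | 011→S
Decoded message: XZZTSZTXS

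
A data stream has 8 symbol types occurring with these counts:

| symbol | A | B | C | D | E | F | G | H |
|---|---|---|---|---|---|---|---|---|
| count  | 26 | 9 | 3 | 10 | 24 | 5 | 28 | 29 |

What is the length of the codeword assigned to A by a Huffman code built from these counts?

Repeatedly merge the two smallest:
combine C(3), F(5) → 8
combine 8, B(9) → 17
combine D(10), 17 → 27
combine E(24), A(26) → 50
combine 27, G(28) → 55
combine H(29), 50 → 79
combine 55, 79 → 134
A's leaf is at depth 3, giving a 3-bit codeword.

3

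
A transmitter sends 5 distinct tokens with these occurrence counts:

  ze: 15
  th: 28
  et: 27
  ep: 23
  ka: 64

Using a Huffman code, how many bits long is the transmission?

Build the Huffman tree bottom-up:
ze(15) + ep(23) → 38
et(27) + th(28) → 55
38 + 55 → 93
ka(64) + 93 → 157
The encoded length is the sum of every internal node's weight: 38 + 55 + 93 + 157 = 343 bits.

343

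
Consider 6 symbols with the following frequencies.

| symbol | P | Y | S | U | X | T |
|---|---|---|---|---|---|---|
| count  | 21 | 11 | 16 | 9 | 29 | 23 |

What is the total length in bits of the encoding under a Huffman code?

Greedily combine the two least-frequent nodes:
U(9) + Y(11) → 20
S(16) + 20 → 36
P(21) + T(23) → 44
X(29) + 36 → 65
44 + 65 → 109
Each symbol's bit-cost is frequency × depth; summing gives 274 bits (equivalently 20 + 36 + 44 + 65 + 109).

274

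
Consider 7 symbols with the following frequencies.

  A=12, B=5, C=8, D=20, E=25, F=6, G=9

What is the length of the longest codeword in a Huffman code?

Merge the two lowest-weight nodes at each step:
merge B(5) and F(6): 11
merge C(8) and G(9): 17
merge 11 and A(12): 23
merge 17 and D(20): 37
merge 23 and E(25): 48
merge 37 and 48: 85
Maximum depth reached is 4.

4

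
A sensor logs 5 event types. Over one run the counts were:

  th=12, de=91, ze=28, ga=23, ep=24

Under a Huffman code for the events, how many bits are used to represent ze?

3

Huffman merges, smallest pair first:
th(12) + ga(23) → 35
ep(24) + ze(28) → 52
35 + 52 → 87
87 + de(91) → 178
ze's leaf is at depth 3, giving a 3-bit codeword.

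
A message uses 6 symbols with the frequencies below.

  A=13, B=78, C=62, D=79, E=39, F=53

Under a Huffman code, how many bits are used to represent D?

Build the tree from the bottom:
combine A(13), E(39) → 52
combine 52, F(53) → 105
combine C(62), B(78) → 140
combine D(79), 105 → 184
combine 140, 184 → 324
D sits 2 levels below the root, so its codeword is 2 bits.

2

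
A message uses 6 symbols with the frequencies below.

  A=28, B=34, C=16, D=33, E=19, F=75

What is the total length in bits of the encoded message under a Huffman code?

500

Greedily combine the two least-frequent nodes:
C(16) + E(19) → 35
A(28) + D(33) → 61
B(34) + 35 → 69
61 + 69 → 130
F(75) + 130 → 205
The encoded length is the sum of every internal node's weight: 35 + 61 + 69 + 130 + 205 = 500 bits.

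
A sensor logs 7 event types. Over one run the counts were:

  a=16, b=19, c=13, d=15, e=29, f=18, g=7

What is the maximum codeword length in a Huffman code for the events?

Merge the two lowest-weight nodes at each step:
combine g(7), c(13) → 20
combine d(15), a(16) → 31
combine f(18), b(19) → 37
combine 20, e(29) → 49
combine 31, 37 → 68
combine 49, 68 → 117
Maximum depth reached is 3.

3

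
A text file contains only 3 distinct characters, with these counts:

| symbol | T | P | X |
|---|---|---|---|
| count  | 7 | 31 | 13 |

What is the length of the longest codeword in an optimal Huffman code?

2

Merge the two lowest-weight nodes at each step:
T(7) + X(13) → 20
20 + P(31) → 51
The rarest symbols sit at the bottom; the longest codeword is 2 bits.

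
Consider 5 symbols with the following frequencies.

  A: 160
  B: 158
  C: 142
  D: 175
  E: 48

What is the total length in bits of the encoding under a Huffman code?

1556

Merge the two smallest weights repeatedly:
E(48) + C(142) → 190
B(158) + A(160) → 318
D(175) + 190 → 365
318 + 365 → 683
Each symbol's bit-cost is frequency × depth; summing gives 1556 bits (equivalently 190 + 318 + 365 + 683).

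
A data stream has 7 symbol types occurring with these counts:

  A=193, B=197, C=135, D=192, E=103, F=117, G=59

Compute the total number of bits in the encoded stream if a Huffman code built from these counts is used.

Greedily combine the two least-frequent nodes:
combine G(59), E(103) → 162
combine F(117), C(135) → 252
combine 162, D(192) → 354
combine A(193), B(197) → 390
combine 252, 354 → 606
combine 390, 606 → 996
The encoded length is the sum of every internal node's weight: 162 + 252 + 354 + 390 + 606 + 996 = 2760 bits.

2760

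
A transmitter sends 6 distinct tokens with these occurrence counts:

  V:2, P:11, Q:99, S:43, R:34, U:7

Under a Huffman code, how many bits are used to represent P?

4

Huffman merges, smallest pair first:
combine V(2), U(7) → 9
combine 9, P(11) → 20
combine 20, R(34) → 54
combine S(43), 54 → 97
combine 97, Q(99) → 196
P's leaf is at depth 4, giving a 4-bit codeword.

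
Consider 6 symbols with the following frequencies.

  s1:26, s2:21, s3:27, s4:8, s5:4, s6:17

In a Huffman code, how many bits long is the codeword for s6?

Build the tree from the bottom:
merge s5(4) and s4(8): 12
merge 12 and s6(17): 29
merge s2(21) and s1(26): 47
merge s3(27) and 29: 56
merge 47 and 56: 103
The subtree containing s6 is merged 3 times, so code length = 3.

3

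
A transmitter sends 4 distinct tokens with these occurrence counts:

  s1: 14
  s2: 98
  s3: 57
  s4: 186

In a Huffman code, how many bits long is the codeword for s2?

2

Repeatedly merge the two smallest:
merge s1(14) and s3(57): 71
merge 71 and s2(98): 169
merge 169 and s4(186): 355
s2 sits 2 levels below the root, so its codeword is 2 bits.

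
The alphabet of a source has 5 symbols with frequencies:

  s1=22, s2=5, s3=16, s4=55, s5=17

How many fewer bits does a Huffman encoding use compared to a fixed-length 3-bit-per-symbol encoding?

Fixed-length: 3 bits × 115 symbols = 345 bits.
Huffman merges:
merge s2(5) and s3(16): 21
merge s5(17) and 21: 38
merge s1(22) and 38: 60
merge s4(55) and 60: 115
Huffman total = 21 + 38 + 60 + 115 = 234 bits.
Saving = 345 − 234 = 111 bits.

111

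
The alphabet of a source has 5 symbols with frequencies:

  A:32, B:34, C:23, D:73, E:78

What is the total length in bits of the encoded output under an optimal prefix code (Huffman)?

Merge the two smallest weights repeatedly:
combine C(23), A(32) → 55
combine B(34), 55 → 89
combine D(73), E(78) → 151
combine 89, 151 → 240
Each symbol's bit-cost is frequency × depth; summing gives 535 bits (equivalently 55 + 89 + 151 + 240).

535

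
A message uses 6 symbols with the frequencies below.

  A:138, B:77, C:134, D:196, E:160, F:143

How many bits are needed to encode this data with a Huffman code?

2188

Merge the two smallest weights repeatedly:
B(77) + C(134) → 211
A(138) + F(143) → 281
E(160) + D(196) → 356
211 + 281 → 492
356 + 492 → 848
The encoded length is the sum of every internal node's weight: 211 + 281 + 356 + 492 + 848 = 2188 bits.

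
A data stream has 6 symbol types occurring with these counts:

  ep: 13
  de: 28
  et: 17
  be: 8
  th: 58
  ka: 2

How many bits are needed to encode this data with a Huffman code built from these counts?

267

Merge the two smallest weights repeatedly:
combine ka(2), be(8) → 10
combine 10, ep(13) → 23
combine et(17), 23 → 40
combine de(28), 40 → 68
combine th(58), 68 → 126
Each symbol's bit-cost is frequency × depth; summing gives 267 bits (equivalently 10 + 23 + 40 + 68 + 126).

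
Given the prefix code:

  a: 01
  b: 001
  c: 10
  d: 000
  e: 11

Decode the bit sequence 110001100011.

edede

Read left to right; each codeword is recognised as soon as it completes (prefix code):
  11→e | 000→d | 11→e | 000→d | 11→e
Decoded message: edede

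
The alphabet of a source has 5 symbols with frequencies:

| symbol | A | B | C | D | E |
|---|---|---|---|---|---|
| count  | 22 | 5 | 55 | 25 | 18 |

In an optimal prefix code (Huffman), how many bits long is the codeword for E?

Build the tree from the bottom:
merge B(5) and E(18): 23
merge A(22) and 23: 45
merge D(25) and 45: 70
merge C(55) and 70: 125
E's leaf is at depth 4, giving a 4-bit codeword.

4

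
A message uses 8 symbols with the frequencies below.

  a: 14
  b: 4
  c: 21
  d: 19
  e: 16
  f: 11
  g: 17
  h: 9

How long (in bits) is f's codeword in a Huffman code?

Repeatedly merge the two smallest:
merge b(4) and h(9): 13
merge f(11) and 13: 24
merge a(14) and e(16): 30
merge g(17) and d(19): 36
merge c(21) and 24: 45
merge 30 and 36: 66
merge 45 and 66: 111
f sits 3 levels below the root, so its codeword is 3 bits.

3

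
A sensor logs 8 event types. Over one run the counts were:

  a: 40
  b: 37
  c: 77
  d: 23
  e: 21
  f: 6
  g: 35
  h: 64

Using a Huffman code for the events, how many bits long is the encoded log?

Merge the two smallest weights repeatedly:
combine f(6), e(21) → 27
combine d(23), 27 → 50
combine g(35), b(37) → 72
combine a(40), 50 → 90
combine h(64), 72 → 136
combine c(77), 90 → 167
combine 136, 167 → 303
The encoded length is the sum of every internal node's weight: 27 + 50 + 72 + 90 + 136 + 167 + 303 = 845 bits.

845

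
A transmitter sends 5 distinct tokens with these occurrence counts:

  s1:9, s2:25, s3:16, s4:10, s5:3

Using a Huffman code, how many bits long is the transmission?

Build the Huffman tree bottom-up:
s5(3) + s1(9) → 12
s4(10) + 12 → 22
s3(16) + 22 → 38
s2(25) + 38 → 63
Total encoded bits = sum of merged weights = 12 + 22 + 38 + 63 = 135.

135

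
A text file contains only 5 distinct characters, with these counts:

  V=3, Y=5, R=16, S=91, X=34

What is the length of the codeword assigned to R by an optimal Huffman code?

3

Huffman merges, smallest pair first:
merge V(3) and Y(5): 8
merge 8 and R(16): 24
merge 24 and X(34): 58
merge 58 and S(91): 149
R sits 3 levels below the root, so its codeword is 3 bits.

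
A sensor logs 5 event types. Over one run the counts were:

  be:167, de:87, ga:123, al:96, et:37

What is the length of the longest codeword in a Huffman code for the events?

3

Merge the two lowest-weight nodes at each step:
combine et(37), de(87) → 124
combine al(96), ga(123) → 219
combine 124, be(167) → 291
combine 219, 291 → 510
The rarest symbols sit at the bottom; the longest codeword is 3 bits.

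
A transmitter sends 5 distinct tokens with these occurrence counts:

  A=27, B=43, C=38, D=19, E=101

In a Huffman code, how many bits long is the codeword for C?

Build the tree from the bottom:
D(19) + A(27) → 46
C(38) + B(43) → 81
46 + 81 → 127
E(101) + 127 → 228
C's leaf is at depth 3, giving a 3-bit codeword.

3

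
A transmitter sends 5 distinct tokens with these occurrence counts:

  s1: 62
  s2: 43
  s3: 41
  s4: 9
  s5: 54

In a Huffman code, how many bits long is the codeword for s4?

3

Huffman merges, smallest pair first:
merge s4(9) and s3(41): 50
merge s2(43) and 50: 93
merge s5(54) and s1(62): 116
merge 93 and 116: 209
s4 sits 3 levels below the root, so its codeword is 3 bits.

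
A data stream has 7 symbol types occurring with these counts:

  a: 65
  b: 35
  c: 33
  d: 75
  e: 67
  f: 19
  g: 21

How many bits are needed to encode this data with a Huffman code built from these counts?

843

Build the Huffman tree bottom-up:
merge f(19) and g(21): 40
merge c(33) and b(35): 68
merge 40 and a(65): 105
merge e(67) and 68: 135
merge d(75) and 105: 180
merge 135 and 180: 315
Each symbol's bit-cost is frequency × depth; summing gives 843 bits (equivalently 40 + 68 + 105 + 135 + 180 + 315).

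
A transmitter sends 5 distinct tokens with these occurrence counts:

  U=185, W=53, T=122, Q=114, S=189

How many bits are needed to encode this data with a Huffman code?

Merge the two smallest weights repeatedly:
W(53) + Q(114) → 167
T(122) + 167 → 289
U(185) + S(189) → 374
289 + 374 → 663
Total encoded bits = sum of merged weights = 167 + 289 + 374 + 663 = 1493.

1493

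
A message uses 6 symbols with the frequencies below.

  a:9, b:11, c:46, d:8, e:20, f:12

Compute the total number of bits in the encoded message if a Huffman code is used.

243

Greedily combine the two least-frequent nodes:
merge d(8) and a(9): 17
merge b(11) and f(12): 23
merge 17 and e(20): 37
merge 23 and 37: 60
merge c(46) and 60: 106
Total encoded bits = sum of merged weights = 17 + 23 + 37 + 60 + 106 = 243.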